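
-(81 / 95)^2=-6561 / 9025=-0.73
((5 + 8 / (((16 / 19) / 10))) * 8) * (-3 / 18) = -400 / 3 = -133.33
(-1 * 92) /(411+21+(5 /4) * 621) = -368 /4833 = -0.08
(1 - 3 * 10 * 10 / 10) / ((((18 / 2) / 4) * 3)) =-116 / 27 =-4.30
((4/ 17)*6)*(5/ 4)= 30/ 17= 1.76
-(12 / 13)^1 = -12 / 13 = -0.92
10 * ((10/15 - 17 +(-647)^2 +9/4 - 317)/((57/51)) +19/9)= 1279937645/342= 3742507.73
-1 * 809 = -809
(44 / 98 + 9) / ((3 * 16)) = 0.20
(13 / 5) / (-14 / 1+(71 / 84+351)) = 84 / 10915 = 0.01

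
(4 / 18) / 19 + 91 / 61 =1.50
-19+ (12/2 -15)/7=-142/7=-20.29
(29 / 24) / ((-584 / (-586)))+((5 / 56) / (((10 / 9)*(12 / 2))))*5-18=-205061 / 12264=-16.72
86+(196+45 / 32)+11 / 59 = 535423 / 1888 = 283.59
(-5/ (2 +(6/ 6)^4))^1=-5/ 3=-1.67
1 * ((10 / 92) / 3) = 5 / 138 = 0.04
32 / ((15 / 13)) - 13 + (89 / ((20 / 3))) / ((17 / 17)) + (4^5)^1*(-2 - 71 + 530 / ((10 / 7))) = 3662161 / 12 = 305180.08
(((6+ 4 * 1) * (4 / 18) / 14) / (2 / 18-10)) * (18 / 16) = -45 / 2492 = -0.02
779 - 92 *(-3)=1055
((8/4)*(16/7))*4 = 128/7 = 18.29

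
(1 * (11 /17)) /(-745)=-11 /12665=-0.00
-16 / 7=-2.29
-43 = -43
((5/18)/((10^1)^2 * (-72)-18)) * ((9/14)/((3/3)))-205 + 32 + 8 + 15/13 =-430481585/2627352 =-163.85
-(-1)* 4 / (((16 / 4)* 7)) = 1 / 7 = 0.14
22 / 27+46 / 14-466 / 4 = -42487 / 378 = -112.40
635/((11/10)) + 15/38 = 241465/418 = 577.67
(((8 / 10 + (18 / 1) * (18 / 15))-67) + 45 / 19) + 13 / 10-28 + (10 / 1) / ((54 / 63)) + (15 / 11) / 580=-57.26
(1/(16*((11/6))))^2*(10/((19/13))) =585/73568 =0.01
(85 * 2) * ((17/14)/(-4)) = -1445/28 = -51.61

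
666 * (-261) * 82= -14253732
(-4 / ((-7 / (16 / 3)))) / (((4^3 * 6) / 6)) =1 / 21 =0.05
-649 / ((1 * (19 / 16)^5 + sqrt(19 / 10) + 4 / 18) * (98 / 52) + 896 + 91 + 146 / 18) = -17760082194587336048640 / 27364578163934001966583 + 3347158586043138048 * sqrt(190) / 27364578163934001966583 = -0.65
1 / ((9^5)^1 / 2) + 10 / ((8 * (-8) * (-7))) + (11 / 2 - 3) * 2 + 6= 145792429 / 13226976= 11.02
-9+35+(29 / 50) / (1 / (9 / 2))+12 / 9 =8983 / 300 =29.94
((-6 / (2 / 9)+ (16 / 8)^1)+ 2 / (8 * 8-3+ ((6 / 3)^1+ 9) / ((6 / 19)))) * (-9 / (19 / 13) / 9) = 186719 / 10925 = 17.09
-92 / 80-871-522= -27883 / 20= -1394.15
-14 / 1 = -14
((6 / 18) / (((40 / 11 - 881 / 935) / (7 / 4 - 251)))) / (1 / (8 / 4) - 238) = 16949 / 130530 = 0.13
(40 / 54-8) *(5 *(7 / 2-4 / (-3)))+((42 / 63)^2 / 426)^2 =-644693486 / 3674889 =-175.43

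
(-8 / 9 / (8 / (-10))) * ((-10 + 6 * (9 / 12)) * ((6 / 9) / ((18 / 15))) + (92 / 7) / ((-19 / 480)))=-4010975 / 10773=-372.32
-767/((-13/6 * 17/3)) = 1062/17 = 62.47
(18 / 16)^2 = 81 / 64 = 1.27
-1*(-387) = 387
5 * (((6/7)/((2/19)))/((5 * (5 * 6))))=19/70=0.27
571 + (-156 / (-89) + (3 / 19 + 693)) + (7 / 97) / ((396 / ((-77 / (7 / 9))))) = 830562303 / 656108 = 1265.89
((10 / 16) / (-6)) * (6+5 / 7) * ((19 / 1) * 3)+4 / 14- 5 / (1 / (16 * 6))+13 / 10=-290237 / 560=-518.28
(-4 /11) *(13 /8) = -13 /22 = -0.59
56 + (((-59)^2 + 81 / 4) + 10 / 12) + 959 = 4517.08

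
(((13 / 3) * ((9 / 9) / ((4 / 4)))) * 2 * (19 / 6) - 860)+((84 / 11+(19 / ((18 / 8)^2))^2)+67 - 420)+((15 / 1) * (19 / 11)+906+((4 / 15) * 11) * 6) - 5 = -79144322 / 360855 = -219.32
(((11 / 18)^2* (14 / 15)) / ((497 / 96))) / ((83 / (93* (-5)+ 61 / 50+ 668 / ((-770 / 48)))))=-171236824 / 417666375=-0.41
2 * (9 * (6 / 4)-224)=-421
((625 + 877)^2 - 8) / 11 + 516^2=5184812 / 11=471346.55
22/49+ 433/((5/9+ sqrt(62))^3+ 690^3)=0.45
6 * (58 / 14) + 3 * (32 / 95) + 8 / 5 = 18266 / 665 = 27.47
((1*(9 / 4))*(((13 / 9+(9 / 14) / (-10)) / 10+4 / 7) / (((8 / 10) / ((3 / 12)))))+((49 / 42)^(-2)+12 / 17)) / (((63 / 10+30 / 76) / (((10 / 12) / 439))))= 392895395 / 714476335104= 0.00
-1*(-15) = 15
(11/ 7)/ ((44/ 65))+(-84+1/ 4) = -570/ 7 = -81.43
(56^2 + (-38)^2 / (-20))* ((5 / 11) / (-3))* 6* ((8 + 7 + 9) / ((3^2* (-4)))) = 61276 / 33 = 1856.85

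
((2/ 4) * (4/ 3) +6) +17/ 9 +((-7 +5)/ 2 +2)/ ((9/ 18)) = 95/ 9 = 10.56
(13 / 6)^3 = 2197 / 216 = 10.17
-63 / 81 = -7 / 9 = -0.78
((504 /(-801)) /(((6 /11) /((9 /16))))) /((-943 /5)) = 1155 /335708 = 0.00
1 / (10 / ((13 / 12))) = 13 / 120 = 0.11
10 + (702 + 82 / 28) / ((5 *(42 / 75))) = 51305 / 196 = 261.76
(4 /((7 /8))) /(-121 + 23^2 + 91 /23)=736 /66325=0.01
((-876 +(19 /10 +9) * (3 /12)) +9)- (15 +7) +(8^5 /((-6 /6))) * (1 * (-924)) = 1211069829 /40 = 30276745.72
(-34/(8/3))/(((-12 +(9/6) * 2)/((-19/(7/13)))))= -4199/84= -49.99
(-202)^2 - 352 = 40452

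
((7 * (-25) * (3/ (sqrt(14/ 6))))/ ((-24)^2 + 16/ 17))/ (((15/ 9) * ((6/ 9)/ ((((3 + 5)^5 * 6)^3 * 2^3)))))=-4360399232968949760 * sqrt(21)/ 613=-32596834494792164.21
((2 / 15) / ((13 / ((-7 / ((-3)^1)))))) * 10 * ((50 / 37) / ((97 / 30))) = 0.10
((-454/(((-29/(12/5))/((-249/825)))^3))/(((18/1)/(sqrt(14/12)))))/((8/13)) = -6749373748* sqrt(42)/63401873046875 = -0.00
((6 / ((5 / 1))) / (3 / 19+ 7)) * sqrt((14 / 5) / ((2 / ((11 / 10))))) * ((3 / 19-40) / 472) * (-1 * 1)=0.02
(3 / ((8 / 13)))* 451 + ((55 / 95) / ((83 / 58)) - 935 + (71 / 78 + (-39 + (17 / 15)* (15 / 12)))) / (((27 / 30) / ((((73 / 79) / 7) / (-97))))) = 19355440905869 / 8797553128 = 2200.09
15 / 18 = 5 / 6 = 0.83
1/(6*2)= 1/12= 0.08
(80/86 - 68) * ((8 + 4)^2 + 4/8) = -9691.58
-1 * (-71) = 71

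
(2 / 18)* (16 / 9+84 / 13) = 964 / 1053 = 0.92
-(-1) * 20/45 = 4/9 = 0.44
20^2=400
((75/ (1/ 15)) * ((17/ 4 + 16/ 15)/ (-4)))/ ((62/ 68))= -406725/ 248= -1640.02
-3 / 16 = -0.19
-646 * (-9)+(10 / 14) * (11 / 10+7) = 81477 / 14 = 5819.79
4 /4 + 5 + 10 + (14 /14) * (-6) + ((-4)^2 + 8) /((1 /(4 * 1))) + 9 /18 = 106.50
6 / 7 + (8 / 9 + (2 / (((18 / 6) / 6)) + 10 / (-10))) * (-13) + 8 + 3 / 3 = -2564 / 63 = -40.70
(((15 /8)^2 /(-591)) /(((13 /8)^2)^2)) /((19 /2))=-9600 /106903823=-0.00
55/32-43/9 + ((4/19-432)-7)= -2417795/5472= -441.85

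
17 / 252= 0.07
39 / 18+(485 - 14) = 2839 / 6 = 473.17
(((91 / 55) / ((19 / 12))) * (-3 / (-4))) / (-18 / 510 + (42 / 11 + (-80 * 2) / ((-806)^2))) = 2261220507 / 10913661427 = 0.21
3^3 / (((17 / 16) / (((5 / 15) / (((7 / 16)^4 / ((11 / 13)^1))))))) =103809024 / 530621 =195.64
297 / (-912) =-99 / 304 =-0.33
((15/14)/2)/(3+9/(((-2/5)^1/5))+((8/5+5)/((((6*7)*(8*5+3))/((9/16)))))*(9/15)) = -43000/8789101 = -0.00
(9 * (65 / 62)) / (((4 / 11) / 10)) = 32175 / 124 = 259.48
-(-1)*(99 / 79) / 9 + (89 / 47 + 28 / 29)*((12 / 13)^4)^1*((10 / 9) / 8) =1314860513 / 3075362797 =0.43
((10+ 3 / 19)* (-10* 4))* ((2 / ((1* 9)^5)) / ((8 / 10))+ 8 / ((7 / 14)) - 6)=-4558602100 / 1121931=-4063.18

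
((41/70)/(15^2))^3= 0.00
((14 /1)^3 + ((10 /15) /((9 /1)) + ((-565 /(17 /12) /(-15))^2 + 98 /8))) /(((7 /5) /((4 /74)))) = 540476095 /4041954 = 133.72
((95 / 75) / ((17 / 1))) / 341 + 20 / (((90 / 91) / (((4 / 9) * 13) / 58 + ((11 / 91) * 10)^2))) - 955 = -5721435707698 / 6195804615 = -923.44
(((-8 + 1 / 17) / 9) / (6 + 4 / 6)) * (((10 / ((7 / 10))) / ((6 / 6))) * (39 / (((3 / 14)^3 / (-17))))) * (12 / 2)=764400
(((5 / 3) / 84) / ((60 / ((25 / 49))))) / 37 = 0.00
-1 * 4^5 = -1024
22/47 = 0.47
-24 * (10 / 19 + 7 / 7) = -696 / 19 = -36.63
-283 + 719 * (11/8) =5645/8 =705.62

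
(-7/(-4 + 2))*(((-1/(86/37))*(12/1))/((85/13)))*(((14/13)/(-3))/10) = 1813/18275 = 0.10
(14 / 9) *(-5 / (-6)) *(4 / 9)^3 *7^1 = 15680 / 19683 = 0.80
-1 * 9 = -9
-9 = -9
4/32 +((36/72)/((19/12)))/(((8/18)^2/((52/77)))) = 14099/11704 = 1.20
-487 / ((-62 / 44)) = 10714 / 31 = 345.61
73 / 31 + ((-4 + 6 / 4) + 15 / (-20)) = -111 / 124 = -0.90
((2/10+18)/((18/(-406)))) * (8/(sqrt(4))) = -73892/45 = -1642.04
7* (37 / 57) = 259 / 57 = 4.54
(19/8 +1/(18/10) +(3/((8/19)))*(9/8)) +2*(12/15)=36133/2880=12.55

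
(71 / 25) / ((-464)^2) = 71 / 5382400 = 0.00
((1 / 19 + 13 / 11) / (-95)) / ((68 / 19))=-129 / 35530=-0.00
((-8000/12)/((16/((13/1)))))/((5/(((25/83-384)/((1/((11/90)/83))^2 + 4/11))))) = 1252383275/13894435056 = 0.09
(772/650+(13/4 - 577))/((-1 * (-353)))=-744331/458900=-1.62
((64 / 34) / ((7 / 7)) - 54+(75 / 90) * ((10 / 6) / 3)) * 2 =-47419 / 459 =-103.31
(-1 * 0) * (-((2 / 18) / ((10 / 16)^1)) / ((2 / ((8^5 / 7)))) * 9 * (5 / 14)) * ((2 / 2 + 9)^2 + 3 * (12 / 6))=0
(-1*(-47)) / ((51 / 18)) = 282 / 17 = 16.59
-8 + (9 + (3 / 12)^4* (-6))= 125 / 128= 0.98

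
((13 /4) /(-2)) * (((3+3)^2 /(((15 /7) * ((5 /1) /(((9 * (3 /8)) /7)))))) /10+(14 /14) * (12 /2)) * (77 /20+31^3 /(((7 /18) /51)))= -21907521014847 /560000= -39120573.24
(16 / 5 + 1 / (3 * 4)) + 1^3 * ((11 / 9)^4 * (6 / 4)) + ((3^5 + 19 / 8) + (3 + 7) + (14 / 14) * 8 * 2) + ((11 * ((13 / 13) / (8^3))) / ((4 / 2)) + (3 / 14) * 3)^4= 278.19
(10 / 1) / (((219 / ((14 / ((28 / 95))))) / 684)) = 108300 / 73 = 1483.56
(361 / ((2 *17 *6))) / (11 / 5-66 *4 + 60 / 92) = -41515 / 6126528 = -0.01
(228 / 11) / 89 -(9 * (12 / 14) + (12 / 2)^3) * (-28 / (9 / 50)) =34069428 / 979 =34800.23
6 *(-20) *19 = -2280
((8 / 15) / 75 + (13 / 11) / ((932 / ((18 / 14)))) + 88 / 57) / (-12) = -2381621003 / 18407466000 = -0.13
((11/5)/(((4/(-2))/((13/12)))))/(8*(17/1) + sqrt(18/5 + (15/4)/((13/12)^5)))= -902613283/102977483298 + 24167*sqrt(81964090)/1373033110640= -0.01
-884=-884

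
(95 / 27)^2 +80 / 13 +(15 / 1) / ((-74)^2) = 961974175 / 51896052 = 18.54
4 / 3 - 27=-77 / 3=-25.67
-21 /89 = -0.24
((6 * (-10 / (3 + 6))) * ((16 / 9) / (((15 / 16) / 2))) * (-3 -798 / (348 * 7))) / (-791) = -197632 / 1858059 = -0.11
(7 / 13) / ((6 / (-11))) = -77 / 78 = -0.99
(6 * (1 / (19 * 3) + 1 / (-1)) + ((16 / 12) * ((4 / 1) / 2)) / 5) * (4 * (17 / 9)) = -103904 / 2565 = -40.51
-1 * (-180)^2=-32400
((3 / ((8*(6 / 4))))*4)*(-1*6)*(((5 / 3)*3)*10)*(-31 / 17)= 9300 / 17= 547.06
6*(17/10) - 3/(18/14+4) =1782/185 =9.63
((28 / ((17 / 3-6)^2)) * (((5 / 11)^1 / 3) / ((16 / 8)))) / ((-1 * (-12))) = 1.59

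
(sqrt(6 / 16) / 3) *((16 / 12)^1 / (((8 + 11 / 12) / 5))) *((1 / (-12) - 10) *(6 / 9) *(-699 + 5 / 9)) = 7606060 *sqrt(6) / 26001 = 716.55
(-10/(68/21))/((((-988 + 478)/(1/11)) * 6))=7/76296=0.00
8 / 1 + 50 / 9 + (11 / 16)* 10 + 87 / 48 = 3203 / 144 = 22.24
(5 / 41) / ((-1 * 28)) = -5 / 1148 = -0.00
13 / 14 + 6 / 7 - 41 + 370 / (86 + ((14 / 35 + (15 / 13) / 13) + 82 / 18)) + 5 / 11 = -924888737 / 26657092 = -34.70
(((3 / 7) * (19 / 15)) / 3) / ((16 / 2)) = 19 / 840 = 0.02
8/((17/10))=80/17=4.71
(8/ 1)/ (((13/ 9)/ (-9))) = -648/ 13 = -49.85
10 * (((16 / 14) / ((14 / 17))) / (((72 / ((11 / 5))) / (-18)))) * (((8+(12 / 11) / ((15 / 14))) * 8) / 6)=-67456 / 735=-91.78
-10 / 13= -0.77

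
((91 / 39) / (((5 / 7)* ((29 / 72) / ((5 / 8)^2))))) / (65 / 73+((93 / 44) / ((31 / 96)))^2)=6492255 / 89620904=0.07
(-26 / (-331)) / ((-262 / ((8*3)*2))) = -624 / 43361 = -0.01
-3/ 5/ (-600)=1/ 1000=0.00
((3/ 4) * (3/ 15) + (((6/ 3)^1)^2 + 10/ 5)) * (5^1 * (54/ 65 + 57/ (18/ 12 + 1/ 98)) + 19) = 25069737/ 19240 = 1303.00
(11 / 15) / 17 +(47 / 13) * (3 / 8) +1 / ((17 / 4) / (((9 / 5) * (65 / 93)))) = 1393429 / 822120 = 1.69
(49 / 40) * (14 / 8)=343 / 160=2.14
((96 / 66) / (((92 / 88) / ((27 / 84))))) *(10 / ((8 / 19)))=1710 / 161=10.62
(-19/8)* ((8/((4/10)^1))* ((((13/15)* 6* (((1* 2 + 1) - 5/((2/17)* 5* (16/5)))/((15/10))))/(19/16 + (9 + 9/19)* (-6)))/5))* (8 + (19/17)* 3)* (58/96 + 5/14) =189301541/85271760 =2.22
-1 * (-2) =2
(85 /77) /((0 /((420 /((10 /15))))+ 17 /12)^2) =720 /1309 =0.55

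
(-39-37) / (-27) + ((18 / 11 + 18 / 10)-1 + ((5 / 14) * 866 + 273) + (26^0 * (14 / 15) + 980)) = 16304248 / 10395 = 1568.47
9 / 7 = 1.29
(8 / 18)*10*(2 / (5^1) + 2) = 32 / 3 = 10.67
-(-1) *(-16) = -16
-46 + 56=10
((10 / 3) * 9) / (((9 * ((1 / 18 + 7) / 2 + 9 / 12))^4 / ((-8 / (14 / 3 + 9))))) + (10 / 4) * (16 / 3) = 57650952680 / 4323824043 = 13.33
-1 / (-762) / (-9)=-1 / 6858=-0.00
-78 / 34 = -2.29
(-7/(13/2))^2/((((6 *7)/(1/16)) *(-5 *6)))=-7/121680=-0.00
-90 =-90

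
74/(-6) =-37/3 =-12.33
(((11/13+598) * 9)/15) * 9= 42039/13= 3233.77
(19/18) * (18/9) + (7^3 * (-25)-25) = -77381/9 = -8597.89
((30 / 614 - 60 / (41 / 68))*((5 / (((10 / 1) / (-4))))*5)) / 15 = 66.31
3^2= 9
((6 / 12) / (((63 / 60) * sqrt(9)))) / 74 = 5 / 2331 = 0.00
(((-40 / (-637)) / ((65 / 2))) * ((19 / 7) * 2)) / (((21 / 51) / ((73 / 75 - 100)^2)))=249.79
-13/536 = -0.02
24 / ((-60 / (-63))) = 126 / 5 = 25.20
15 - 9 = 6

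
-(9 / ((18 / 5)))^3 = -15.62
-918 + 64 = -854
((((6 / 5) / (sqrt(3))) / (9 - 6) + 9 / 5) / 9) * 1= 2 * sqrt(3) / 135 + 1 / 5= 0.23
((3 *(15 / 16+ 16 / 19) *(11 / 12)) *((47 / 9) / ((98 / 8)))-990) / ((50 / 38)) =-132443663 / 176400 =-750.81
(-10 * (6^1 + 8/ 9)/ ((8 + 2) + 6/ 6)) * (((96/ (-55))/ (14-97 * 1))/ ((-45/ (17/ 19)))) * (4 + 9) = 876928/ 25760295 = 0.03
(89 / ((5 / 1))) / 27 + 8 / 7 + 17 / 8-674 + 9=-4997711 / 7560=-661.07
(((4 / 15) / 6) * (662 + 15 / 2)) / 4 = 7.44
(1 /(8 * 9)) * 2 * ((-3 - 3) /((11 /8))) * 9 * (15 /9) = -20 /11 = -1.82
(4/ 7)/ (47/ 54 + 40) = 216/ 15449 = 0.01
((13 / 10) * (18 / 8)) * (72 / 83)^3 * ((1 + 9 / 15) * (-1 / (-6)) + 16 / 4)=116453376 / 14294675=8.15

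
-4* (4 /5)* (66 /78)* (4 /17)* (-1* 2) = 1408 /1105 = 1.27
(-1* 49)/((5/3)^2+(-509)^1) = 441/4556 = 0.10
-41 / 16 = -2.56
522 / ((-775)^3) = -522 / 465484375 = -0.00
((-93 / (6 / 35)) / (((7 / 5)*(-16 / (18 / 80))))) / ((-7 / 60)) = -20925 / 448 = -46.71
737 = 737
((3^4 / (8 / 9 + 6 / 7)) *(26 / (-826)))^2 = 89813529 / 42120100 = 2.13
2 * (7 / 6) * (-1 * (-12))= 28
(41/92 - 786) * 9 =-650439/92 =-7069.99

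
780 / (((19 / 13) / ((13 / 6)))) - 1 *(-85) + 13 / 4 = 94587 / 76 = 1244.57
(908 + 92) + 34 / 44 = 22017 / 22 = 1000.77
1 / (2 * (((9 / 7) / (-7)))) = -49 / 18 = -2.72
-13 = -13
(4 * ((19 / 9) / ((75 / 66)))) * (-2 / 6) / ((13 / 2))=-3344 / 8775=-0.38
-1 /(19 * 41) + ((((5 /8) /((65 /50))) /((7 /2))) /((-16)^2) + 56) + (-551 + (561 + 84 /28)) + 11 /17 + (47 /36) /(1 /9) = 50222977731 /617017856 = 81.40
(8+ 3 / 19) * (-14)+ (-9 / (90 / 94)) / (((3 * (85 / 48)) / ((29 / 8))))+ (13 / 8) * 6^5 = 101061656 / 8075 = 12515.38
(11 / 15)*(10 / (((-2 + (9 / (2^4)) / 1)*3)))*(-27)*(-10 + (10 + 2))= 2112 / 23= 91.83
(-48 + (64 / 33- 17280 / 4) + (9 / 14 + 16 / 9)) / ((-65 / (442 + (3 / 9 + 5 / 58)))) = 93116294581 / 3135132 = 29700.92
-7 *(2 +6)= -56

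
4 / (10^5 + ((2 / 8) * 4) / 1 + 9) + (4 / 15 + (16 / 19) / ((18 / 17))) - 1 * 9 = -13575289 / 1710171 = -7.94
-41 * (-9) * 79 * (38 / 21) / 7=369246 / 49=7535.63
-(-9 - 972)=981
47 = 47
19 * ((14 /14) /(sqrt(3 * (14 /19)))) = 19 * sqrt(798) /42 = 12.78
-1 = -1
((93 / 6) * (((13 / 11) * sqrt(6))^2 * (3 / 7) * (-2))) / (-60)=15717 / 8470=1.86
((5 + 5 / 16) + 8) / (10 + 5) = 71 / 80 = 0.89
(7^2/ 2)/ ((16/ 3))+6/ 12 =163/ 32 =5.09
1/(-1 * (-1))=1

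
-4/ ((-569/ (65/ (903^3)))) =260/ 418962852063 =0.00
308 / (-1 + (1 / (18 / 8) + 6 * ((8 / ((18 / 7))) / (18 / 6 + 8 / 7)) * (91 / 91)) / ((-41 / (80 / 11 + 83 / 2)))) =-1250172 / 27961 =-44.71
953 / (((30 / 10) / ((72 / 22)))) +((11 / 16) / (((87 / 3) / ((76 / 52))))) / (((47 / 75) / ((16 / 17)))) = 3444958653 / 3313453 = 1039.69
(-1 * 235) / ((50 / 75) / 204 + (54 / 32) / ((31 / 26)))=-8916840 / 53827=-165.66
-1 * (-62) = 62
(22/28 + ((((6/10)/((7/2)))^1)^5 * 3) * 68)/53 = 0.02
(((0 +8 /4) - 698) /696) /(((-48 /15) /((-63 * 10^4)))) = -196875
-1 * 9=-9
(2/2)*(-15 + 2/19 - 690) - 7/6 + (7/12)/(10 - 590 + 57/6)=-6560026/9291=-706.06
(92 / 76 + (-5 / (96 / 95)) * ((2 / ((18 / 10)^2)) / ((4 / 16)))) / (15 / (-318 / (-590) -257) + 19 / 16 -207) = 0.05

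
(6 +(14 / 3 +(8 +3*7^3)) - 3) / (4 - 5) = -3134 / 3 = -1044.67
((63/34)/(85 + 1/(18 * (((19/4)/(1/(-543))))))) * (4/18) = 649971/134172551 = 0.00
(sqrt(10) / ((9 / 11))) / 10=11*sqrt(10) / 90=0.39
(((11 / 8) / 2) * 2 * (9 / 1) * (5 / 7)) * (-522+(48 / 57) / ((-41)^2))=-4126355145 / 894292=-4614.10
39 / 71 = 0.55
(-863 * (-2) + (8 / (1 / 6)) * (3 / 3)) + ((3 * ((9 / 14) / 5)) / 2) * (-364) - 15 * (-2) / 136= 579367 / 340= 1704.02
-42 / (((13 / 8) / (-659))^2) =-1167347328 / 169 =-6907380.64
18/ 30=3/ 5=0.60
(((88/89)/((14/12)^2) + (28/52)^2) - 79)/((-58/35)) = 143686575/3053323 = 47.06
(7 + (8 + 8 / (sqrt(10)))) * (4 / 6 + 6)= 16 * sqrt(10) / 3 + 100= 116.87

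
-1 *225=-225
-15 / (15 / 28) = -28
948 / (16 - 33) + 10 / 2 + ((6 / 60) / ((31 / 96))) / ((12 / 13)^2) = -398422 / 7905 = -50.40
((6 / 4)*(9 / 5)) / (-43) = -27 / 430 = -0.06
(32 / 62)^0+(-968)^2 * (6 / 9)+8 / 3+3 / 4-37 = 7495801 / 12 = 624650.08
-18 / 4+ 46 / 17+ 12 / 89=-5021 / 3026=-1.66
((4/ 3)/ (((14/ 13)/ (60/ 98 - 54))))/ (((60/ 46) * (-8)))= 32591/ 5145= 6.33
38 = 38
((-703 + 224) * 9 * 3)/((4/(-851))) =2751495.75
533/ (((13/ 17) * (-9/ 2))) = -1394/ 9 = -154.89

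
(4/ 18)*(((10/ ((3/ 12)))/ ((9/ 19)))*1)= 1520/ 81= 18.77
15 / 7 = 2.14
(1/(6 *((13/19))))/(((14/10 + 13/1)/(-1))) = -0.02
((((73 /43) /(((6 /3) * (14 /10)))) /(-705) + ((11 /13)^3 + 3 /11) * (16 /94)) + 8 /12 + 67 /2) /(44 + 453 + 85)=35196279145 /596940898554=0.06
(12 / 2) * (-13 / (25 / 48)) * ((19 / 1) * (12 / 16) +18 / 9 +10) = -3931.20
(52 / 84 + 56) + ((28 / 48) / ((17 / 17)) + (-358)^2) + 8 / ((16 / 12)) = 10771085 / 84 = 128227.20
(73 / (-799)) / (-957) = 73 / 764643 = 0.00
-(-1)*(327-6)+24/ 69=7391/ 23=321.35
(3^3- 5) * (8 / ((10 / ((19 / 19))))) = 88 / 5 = 17.60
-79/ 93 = -0.85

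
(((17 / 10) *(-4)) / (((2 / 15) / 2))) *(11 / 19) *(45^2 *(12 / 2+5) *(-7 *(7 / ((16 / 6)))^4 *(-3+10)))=119084114855475 / 38912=3060344234.57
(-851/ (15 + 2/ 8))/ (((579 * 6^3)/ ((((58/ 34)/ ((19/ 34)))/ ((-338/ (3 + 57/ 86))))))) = 863765/ 58519203444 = 0.00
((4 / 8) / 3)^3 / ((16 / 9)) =1 / 384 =0.00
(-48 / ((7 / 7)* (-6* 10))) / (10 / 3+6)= 3 / 35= 0.09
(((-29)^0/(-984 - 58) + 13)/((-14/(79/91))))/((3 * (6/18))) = -152865/189644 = -0.81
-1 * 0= 0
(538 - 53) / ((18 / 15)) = 2425 / 6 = 404.17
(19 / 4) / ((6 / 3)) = 19 / 8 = 2.38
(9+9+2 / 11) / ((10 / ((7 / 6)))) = 70 / 33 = 2.12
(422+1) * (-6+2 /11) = -27072 /11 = -2461.09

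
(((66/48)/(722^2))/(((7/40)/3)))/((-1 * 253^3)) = -15/5372065676516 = -0.00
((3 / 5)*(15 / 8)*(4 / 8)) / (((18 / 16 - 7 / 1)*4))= -9 / 376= -0.02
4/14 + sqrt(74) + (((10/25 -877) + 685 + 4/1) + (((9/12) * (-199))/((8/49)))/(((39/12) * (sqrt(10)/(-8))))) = -6556/35 + sqrt(74) + 29253 * sqrt(10)/130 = 532.87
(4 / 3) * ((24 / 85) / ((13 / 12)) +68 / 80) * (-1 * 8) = -39272 / 3315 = -11.85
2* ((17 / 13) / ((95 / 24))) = 816 / 1235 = 0.66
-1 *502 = -502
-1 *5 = -5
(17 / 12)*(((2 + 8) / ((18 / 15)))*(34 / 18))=7225 / 324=22.30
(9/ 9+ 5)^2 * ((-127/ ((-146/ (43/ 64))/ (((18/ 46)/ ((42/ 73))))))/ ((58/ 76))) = 2801493/ 149408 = 18.75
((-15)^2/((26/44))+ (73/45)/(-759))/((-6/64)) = -5410121632/1332045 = -4061.52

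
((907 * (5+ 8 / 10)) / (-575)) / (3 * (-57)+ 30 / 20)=52606 / 974625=0.05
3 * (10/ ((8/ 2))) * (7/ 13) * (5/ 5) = 105/ 26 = 4.04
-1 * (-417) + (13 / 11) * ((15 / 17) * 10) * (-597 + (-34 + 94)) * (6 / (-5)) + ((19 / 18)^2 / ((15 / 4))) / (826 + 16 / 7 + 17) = 9594351980194 / 1344371985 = 7136.68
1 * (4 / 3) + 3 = 4.33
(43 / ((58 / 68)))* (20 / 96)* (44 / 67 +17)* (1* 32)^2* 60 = 22138188800 / 1943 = 11393818.22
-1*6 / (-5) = 1.20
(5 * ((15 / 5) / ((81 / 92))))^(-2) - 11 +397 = 81678329 / 211600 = 386.00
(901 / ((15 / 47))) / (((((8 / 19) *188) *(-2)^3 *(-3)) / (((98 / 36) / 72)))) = 838831 / 14929920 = 0.06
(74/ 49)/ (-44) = -37/ 1078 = -0.03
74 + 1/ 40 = 2961/ 40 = 74.02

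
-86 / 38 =-43 / 19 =-2.26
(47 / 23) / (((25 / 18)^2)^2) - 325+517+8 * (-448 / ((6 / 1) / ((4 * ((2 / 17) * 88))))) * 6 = -22639391124176 / 152734375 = -148227.22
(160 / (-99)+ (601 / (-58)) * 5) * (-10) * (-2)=-1068.53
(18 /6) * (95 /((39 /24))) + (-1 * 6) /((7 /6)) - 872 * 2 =-143212 /91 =-1573.76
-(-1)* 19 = 19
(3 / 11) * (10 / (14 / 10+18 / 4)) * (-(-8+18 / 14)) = 14100 / 4543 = 3.10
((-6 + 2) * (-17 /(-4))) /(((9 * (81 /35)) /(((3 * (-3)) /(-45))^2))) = -119 /3645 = -0.03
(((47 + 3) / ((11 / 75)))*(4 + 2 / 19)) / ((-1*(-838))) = 146250 / 87571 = 1.67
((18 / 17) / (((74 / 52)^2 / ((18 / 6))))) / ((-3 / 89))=-46.53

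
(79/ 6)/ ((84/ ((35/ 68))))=395/ 4896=0.08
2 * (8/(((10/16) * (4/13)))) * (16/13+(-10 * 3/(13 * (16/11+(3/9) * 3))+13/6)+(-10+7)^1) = -2032/45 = -45.16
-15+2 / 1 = -13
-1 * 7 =-7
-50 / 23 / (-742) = 25 / 8533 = 0.00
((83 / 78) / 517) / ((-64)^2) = 83 / 165175296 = 0.00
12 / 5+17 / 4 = 133 / 20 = 6.65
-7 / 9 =-0.78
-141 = -141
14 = 14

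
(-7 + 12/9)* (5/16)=-85/48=-1.77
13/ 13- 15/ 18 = 1/ 6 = 0.17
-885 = -885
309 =309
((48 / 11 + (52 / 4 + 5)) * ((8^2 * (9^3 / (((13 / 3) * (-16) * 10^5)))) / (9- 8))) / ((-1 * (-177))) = -89667 / 105462500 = -0.00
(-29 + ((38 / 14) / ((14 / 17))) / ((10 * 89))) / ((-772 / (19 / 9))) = 16017361 / 202001520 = 0.08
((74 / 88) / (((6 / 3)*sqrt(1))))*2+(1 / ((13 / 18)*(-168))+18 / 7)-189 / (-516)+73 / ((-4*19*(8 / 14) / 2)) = 2672841 / 6542536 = 0.41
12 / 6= 2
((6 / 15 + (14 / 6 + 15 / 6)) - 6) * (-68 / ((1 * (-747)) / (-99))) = 8602 / 1245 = 6.91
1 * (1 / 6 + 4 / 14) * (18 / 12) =19 / 28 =0.68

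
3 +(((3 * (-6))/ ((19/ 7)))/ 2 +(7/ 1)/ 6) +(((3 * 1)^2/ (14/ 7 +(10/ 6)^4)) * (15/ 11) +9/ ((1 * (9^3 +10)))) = 1550671823/ 729317622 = 2.13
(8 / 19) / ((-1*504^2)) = -1 / 603288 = -0.00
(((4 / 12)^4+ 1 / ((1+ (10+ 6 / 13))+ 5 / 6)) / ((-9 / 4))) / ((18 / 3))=-14554 / 2097333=-0.01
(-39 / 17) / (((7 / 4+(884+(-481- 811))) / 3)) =36 / 2125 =0.02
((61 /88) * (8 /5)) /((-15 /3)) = -61 /275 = -0.22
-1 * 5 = -5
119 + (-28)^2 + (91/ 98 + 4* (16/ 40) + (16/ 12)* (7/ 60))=905.68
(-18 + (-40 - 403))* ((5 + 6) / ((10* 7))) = -5071 / 70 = -72.44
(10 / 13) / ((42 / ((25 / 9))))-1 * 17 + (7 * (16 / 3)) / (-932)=-9725984 / 572481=-16.99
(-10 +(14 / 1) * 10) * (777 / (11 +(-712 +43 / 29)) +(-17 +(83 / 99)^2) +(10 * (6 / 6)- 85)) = -18956083705 / 1577961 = -12013.02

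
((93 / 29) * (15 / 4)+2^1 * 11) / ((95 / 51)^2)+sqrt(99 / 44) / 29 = 9.86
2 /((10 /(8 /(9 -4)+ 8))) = 48 /25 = 1.92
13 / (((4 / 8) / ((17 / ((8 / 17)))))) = 3757 / 4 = 939.25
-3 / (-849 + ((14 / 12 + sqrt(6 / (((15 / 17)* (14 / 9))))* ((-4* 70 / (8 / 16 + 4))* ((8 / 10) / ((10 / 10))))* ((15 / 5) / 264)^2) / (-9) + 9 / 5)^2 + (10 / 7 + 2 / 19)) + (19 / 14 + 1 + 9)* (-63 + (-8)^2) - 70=-77144608368179229722778822733 / 1315578479822415980584104622 + 1373732584472278800* sqrt(595) / 1597488154070076547852127041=-58.64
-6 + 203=197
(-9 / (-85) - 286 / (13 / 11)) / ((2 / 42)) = -431781 / 85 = -5079.78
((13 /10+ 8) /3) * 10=31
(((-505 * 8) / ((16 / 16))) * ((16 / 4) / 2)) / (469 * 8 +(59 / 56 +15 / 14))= -64640 / 30033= -2.15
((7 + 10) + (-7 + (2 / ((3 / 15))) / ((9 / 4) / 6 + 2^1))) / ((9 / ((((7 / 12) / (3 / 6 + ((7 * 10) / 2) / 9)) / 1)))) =315 / 1501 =0.21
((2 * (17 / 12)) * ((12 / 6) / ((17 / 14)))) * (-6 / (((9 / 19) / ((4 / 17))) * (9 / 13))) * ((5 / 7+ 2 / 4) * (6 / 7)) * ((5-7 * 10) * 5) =1284400 / 189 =6795.77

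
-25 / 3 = -8.33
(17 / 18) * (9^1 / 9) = 17 / 18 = 0.94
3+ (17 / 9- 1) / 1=3.89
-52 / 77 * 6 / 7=-312 / 539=-0.58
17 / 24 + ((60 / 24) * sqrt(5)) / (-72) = 17 / 24-5 * sqrt(5) / 144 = 0.63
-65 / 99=-0.66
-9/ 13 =-0.69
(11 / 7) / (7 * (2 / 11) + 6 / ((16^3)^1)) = 247808 / 200935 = 1.23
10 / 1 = 10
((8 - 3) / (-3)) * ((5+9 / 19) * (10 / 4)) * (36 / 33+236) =-3390400 / 627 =-5407.34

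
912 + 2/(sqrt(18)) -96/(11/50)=sqrt(2)/3 + 5232/11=476.11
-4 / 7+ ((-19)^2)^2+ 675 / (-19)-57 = 17320311 / 133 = 130227.90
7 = 7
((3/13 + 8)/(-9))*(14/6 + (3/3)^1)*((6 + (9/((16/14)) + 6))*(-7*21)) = 1389395/156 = 8906.38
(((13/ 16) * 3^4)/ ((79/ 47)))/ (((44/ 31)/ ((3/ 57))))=1534221/ 1056704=1.45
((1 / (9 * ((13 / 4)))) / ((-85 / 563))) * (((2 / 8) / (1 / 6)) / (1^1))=-1126 / 3315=-0.34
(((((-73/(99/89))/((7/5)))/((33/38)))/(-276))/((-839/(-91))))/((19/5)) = 2111525/378259794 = 0.01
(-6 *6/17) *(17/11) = -36/11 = -3.27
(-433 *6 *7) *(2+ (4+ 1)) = -127302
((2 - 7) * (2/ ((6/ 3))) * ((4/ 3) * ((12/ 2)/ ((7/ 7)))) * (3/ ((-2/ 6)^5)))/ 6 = 4860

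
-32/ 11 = -2.91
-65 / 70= -13 / 14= -0.93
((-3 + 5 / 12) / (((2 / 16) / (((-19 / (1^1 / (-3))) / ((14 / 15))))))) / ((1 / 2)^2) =-35340 / 7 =-5048.57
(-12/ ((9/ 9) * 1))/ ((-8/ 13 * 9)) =13/ 6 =2.17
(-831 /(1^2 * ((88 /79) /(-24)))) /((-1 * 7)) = -196947 /77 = -2557.75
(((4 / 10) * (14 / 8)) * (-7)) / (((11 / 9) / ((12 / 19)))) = -2646 / 1045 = -2.53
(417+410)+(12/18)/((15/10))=7447/9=827.44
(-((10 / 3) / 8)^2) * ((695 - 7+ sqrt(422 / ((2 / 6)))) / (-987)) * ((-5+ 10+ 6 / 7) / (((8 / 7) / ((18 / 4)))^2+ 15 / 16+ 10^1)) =3075 * sqrt(1266) / 32837537+ 2115600 / 32837537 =0.07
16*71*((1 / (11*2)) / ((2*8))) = 71 / 22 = 3.23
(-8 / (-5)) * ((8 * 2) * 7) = 896 / 5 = 179.20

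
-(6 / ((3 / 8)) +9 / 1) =-25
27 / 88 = 0.31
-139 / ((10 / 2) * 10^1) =-139 / 50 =-2.78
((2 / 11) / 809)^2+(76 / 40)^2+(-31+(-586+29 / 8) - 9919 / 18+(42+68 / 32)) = -39795110499313 / 35636490450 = -1116.70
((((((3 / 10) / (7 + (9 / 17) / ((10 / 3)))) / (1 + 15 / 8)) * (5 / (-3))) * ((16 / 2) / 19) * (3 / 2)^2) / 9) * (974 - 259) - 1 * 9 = -5758861 / 531829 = -10.83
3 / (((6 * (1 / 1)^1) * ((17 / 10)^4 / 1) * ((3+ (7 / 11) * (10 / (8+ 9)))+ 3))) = 6875 / 732037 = 0.01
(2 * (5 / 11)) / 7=10 / 77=0.13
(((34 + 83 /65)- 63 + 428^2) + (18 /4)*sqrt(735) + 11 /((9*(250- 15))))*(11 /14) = 99*sqrt(15) /4 + 7913528821 /54990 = 144004.36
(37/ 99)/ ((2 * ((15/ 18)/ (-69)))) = -851/ 55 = -15.47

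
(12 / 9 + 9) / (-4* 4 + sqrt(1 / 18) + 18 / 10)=-66030 / 90713 - 775* sqrt(2) / 90713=-0.74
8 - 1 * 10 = -2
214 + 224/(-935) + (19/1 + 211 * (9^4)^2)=8492472570116/935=9082858363.76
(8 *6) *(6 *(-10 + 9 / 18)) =-2736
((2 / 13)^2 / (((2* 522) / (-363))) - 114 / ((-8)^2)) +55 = 25035337 / 470496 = 53.21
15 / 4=3.75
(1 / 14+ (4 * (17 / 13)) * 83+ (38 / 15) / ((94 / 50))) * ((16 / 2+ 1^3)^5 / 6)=73336686309 / 17108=4286689.64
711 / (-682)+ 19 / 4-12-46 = -74055 / 1364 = -54.29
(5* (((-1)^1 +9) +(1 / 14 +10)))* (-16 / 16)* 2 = -1265 / 7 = -180.71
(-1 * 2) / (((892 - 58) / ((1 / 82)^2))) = -0.00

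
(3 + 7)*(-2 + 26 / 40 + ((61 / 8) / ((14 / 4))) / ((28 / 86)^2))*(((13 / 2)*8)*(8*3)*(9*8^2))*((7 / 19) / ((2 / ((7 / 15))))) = 7890869376 / 665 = 11865968.99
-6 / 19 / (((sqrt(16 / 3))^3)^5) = -0.00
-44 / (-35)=44 / 35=1.26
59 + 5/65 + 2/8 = 3085/52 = 59.33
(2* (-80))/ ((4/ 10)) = -400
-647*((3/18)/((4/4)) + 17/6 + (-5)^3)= 78934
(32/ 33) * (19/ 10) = 304/ 165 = 1.84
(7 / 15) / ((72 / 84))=49 / 90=0.54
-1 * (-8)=8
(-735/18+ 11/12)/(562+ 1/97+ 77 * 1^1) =-46463/743808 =-0.06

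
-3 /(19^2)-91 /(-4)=32839 /1444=22.74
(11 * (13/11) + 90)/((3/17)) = 1751/3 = 583.67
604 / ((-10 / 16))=-4832 / 5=-966.40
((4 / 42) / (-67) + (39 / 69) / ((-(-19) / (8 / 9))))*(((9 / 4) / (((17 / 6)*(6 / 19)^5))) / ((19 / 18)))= 158285143 / 26406576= 5.99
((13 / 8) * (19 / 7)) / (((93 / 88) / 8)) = 21736 / 651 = 33.39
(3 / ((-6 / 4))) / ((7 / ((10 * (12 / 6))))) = -40 / 7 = -5.71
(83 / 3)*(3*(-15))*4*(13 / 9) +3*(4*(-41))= -7685.33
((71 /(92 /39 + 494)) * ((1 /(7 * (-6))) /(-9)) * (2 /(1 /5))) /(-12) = -4615 /14634648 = -0.00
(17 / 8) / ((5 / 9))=153 / 40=3.82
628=628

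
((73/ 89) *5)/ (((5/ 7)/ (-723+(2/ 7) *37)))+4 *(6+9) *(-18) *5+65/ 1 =-9425.46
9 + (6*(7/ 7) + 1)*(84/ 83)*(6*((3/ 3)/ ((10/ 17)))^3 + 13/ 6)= 2419258/ 10375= 233.18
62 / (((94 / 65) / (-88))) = -177320 / 47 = -3772.77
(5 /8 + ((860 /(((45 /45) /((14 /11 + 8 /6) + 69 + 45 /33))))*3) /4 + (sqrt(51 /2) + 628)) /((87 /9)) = 3*sqrt(102) /58 + 12591237 /2552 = 4934.39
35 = 35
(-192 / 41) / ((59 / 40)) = -7680 / 2419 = -3.17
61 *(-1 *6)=-366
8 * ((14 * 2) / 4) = 56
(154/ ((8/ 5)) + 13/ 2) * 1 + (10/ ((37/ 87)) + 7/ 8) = 37633/ 296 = 127.14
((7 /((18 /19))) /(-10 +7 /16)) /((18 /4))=-2128 /12393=-0.17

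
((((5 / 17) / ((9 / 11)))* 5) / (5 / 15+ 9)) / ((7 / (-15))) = -1375 / 3332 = -0.41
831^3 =573856191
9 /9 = 1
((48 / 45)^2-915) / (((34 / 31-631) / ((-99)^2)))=2313830607 / 162725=14219.27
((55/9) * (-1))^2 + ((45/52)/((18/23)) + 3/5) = 39.05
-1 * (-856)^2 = -732736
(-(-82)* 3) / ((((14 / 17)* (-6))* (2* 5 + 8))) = -697 / 252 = -2.77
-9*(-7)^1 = 63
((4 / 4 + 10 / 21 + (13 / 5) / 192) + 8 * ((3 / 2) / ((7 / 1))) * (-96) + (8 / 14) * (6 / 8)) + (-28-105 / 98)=-429463 / 2240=-191.72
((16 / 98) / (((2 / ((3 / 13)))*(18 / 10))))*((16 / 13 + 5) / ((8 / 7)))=135 / 2366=0.06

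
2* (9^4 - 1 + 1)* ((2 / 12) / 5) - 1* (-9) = 2232 / 5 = 446.40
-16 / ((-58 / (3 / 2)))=12 / 29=0.41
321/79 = 4.06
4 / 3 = 1.33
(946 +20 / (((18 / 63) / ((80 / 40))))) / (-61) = -1086 / 61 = -17.80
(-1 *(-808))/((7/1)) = 808/7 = 115.43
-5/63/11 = -5/693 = -0.01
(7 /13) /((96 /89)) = 623 /1248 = 0.50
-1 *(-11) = 11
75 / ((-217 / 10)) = -750 / 217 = -3.46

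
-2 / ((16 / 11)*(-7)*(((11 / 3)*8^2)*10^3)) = 3 / 3584000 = 0.00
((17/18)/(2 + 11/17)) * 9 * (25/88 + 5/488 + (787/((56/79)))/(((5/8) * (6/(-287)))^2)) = 567476590840991/27175500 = 20881919.04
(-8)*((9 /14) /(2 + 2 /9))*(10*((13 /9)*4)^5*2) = -1520816128 /5103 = -298023.93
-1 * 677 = -677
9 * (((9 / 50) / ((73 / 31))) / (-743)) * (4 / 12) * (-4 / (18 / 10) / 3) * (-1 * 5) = -0.00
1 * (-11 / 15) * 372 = -272.80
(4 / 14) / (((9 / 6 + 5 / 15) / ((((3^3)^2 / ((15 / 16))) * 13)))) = 606528 / 385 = 1575.40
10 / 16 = 5 / 8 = 0.62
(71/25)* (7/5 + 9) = 29.54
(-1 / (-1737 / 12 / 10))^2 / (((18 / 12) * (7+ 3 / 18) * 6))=3200 / 43246089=0.00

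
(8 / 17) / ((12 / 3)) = 2 / 17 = 0.12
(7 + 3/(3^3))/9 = 64/81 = 0.79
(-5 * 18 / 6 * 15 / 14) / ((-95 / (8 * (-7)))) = -180 / 19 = -9.47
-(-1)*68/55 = 68/55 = 1.24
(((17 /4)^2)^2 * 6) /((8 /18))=2255067 /512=4404.43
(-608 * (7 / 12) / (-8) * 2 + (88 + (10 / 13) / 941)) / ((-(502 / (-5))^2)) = -40522000 / 2312073699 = -0.02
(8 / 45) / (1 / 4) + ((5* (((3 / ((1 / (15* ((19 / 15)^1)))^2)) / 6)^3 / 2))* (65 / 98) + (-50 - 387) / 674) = 231871506735577 / 23778720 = 9751219.02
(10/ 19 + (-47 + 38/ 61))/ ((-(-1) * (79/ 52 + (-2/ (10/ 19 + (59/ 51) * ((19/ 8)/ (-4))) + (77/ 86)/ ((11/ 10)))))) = -3.10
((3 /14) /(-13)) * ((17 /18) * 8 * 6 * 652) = -44336 /91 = -487.21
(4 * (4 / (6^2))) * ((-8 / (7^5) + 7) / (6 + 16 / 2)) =235282 / 1058841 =0.22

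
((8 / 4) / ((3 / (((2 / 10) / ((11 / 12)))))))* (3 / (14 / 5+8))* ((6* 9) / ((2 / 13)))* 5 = 780 / 11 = 70.91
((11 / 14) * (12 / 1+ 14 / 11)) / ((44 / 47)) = 3431 / 308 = 11.14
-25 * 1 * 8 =-200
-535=-535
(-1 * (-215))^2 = 46225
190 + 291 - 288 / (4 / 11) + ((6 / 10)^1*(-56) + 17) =-1638 / 5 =-327.60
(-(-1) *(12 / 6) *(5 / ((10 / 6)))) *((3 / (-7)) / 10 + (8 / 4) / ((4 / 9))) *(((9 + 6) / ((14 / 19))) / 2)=13338 / 49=272.20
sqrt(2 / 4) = sqrt(2) / 2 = 0.71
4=4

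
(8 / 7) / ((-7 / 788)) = -6304 / 49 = -128.65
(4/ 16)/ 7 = 1/ 28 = 0.04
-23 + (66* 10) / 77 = -14.43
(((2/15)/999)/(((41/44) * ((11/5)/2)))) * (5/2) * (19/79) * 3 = 760/3235761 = 0.00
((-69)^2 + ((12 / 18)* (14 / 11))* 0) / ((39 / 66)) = 104742 / 13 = 8057.08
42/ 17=2.47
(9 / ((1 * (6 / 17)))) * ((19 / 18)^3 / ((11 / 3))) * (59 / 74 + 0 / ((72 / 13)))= 6879577 / 1054944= 6.52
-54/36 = -3/2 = -1.50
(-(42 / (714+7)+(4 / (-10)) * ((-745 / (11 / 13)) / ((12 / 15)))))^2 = 995379349969 / 5134756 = 193851.34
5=5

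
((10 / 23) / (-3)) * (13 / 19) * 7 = -910 / 1311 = -0.69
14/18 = 7/9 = 0.78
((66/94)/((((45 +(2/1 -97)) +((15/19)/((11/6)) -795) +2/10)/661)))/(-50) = 1519639/138237340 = 0.01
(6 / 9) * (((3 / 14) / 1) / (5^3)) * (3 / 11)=3 / 9625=0.00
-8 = -8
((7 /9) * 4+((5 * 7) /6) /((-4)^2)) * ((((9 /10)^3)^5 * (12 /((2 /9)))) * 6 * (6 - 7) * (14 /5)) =-12984112463284849887 /20000000000000000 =-649.21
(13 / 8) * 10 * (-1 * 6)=-195 / 2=-97.50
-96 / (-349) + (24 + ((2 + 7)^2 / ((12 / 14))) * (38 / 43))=1617555 / 15007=107.79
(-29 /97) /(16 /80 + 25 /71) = -10295 /19012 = -0.54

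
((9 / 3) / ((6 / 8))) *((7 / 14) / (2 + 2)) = 1 / 2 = 0.50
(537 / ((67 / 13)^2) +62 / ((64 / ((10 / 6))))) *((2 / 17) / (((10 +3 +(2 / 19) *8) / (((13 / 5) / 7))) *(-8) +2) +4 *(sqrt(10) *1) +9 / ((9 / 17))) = 9408083 *sqrt(10) / 107736 +49718661028025 / 133967776752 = 647.27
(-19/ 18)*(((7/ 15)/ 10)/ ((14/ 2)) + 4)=-11419/ 2700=-4.23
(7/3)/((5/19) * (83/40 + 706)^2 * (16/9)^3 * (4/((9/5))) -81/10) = 570/402430387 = 0.00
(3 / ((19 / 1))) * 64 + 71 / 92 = 19013 / 1748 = 10.88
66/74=33/37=0.89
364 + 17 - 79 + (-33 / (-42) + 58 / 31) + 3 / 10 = 330878 / 1085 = 304.96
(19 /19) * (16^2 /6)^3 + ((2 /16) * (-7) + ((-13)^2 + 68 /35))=588488273 /7560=77842.36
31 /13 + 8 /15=569 /195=2.92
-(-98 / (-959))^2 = -196 / 18769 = -0.01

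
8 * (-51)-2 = -410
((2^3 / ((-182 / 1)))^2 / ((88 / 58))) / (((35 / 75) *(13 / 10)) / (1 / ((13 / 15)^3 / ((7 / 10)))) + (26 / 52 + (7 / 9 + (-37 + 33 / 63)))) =-405000 / 11014840837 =-0.00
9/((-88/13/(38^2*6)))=-126711/11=-11519.18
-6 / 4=-3 / 2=-1.50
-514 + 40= -474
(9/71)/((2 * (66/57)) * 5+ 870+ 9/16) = 2736/19040141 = 0.00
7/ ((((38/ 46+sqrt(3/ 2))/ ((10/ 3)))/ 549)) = -2239188/ 173+1355298*sqrt(6)/ 173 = 6246.25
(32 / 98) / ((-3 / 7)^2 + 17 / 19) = 76 / 251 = 0.30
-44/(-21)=44/21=2.10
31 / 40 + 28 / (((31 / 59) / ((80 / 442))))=2855581 / 274040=10.42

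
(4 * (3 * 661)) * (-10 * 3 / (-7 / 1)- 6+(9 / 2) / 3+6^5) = 431742726 / 7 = 61677532.29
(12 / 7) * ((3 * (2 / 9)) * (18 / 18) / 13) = 8 / 91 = 0.09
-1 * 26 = -26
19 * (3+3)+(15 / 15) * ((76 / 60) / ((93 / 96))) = 53618 / 465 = 115.31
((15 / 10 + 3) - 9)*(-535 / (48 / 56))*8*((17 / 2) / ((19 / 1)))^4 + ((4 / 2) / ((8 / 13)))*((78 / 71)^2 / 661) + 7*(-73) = 1351541396005951 / 3473941875368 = 389.05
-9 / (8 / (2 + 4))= -27 / 4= -6.75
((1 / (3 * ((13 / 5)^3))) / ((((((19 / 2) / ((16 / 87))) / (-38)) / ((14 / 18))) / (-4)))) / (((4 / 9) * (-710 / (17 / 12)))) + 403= 49221518063 / 122137821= 403.00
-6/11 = -0.55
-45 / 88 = -0.51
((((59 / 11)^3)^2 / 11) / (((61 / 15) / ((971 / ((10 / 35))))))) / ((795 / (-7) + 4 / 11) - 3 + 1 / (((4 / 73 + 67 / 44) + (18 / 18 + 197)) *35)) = -96488555632847146498275 / 6198670459772431696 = -15566.01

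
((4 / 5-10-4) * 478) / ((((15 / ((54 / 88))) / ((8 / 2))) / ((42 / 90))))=-60228 / 125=-481.82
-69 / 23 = -3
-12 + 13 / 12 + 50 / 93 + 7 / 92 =-7346 / 713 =-10.30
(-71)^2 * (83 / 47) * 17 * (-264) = -1877792664 / 47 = -39953035.40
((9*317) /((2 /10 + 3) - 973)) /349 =-14265 /1692301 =-0.01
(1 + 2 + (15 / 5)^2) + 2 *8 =28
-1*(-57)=57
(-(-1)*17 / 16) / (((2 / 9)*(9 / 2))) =17 / 16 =1.06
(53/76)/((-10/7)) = -371/760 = -0.49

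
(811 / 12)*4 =811 / 3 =270.33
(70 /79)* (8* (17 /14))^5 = 14539335680 /189679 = 76652.32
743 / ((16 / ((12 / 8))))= 2229 / 32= 69.66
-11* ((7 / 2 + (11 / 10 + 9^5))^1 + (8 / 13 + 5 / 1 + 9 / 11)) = -42227924 / 65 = -649660.37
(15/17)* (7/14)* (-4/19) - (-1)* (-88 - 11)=-32007/323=-99.09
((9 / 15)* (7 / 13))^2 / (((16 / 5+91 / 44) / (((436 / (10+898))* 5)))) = 2115036 / 44462717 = 0.05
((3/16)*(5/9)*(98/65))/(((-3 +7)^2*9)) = 49/44928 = 0.00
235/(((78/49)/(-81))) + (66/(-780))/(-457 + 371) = -133689139/11180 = -11957.88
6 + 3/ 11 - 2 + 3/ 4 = 221/ 44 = 5.02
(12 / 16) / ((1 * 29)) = 0.03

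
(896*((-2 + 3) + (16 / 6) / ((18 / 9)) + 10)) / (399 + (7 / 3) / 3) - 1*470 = -113686 / 257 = -442.36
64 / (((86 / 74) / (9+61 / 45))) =1103488 / 1935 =570.28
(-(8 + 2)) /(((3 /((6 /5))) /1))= -4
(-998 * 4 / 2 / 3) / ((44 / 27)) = -4491 / 11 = -408.27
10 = 10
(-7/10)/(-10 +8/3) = 21/220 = 0.10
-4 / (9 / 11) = -44 / 9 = -4.89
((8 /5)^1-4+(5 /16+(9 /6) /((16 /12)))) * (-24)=231 /10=23.10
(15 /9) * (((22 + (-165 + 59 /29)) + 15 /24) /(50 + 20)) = -10853 /3248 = -3.34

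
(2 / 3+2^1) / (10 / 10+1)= 1.33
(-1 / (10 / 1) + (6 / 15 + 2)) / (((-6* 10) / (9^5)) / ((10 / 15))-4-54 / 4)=-6561 / 49925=-0.13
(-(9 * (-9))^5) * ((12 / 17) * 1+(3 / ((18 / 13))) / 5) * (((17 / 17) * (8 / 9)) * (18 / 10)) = 2701095649308 / 425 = 6355519174.84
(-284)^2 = 80656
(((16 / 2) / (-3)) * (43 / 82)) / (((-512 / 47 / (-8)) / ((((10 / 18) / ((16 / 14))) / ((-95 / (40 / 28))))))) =10105 / 1346112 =0.01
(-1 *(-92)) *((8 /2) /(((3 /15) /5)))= 9200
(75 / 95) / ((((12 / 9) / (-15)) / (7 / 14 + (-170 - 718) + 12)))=1181925 / 152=7775.82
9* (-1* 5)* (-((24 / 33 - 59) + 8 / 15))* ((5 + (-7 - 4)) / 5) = 171486 / 55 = 3117.93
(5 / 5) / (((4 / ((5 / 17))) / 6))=15 / 34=0.44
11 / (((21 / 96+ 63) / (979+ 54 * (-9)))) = 10208 / 119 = 85.78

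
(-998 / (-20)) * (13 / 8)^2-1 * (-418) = 351851 / 640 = 549.77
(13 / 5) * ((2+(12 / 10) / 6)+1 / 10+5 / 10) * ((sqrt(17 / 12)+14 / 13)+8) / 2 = 91 * sqrt(51) / 150+826 / 25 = 37.37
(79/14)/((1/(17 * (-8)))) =-5372/7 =-767.43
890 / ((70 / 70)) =890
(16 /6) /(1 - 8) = -8 /21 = -0.38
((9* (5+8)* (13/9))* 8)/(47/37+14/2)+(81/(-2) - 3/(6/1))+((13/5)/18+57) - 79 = 51317/510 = 100.62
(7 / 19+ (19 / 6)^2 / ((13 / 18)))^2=49575681 / 244036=203.15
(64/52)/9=16/117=0.14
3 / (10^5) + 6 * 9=5400003 / 100000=54.00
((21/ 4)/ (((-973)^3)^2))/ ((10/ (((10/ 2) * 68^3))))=117912/ 121221317986996927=0.00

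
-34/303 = -0.11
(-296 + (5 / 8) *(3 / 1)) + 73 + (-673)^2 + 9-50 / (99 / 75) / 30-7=358545221 / 792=452708.61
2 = 2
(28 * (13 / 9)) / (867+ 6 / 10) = 910 / 19521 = 0.05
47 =47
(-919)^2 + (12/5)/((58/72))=122461777/145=844563.98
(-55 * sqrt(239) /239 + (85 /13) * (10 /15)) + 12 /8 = 457 /78 - 55 * sqrt(239) /239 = 2.30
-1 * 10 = -10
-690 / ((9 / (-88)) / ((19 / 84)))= 96140 / 63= 1526.03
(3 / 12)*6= 3 / 2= 1.50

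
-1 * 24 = -24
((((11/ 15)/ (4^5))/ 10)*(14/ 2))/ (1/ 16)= 77/ 9600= 0.01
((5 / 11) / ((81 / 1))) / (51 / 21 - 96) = -7 / 116721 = -0.00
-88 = -88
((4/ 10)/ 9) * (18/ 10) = 2/ 25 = 0.08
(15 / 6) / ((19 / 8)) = 20 / 19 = 1.05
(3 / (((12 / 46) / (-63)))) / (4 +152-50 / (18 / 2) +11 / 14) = -91287 / 19055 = -4.79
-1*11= -11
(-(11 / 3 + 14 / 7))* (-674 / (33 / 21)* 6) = 160412 / 11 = 14582.91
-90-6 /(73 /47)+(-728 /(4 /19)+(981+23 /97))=-18202602 /7081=-2570.63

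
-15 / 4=-3.75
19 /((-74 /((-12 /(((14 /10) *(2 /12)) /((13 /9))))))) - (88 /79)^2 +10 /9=275587786 /14547771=18.94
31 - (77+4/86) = -1980/43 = -46.05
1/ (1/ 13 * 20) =13/ 20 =0.65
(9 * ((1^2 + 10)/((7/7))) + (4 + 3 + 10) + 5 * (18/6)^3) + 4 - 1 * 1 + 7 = 261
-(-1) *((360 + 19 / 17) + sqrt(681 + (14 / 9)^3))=sqrt(499193) / 27 + 6139 / 17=387.29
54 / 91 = 0.59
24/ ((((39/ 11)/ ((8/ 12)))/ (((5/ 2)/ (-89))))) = -440/ 3471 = -0.13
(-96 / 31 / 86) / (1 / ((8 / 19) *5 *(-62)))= 3840 / 817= 4.70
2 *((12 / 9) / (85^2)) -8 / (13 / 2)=-346696 / 281775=-1.23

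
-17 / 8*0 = 0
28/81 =0.35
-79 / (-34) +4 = 215 / 34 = 6.32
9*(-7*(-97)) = 6111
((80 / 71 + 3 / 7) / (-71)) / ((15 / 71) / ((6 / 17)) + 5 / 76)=-58748 / 1781745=-0.03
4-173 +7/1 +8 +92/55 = -8378/55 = -152.33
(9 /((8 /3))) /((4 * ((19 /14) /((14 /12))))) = 441 /608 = 0.73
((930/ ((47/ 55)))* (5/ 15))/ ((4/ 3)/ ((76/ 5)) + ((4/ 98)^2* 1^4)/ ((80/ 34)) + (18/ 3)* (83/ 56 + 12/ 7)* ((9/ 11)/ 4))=2053402428000/ 22705680589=90.44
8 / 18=4 / 9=0.44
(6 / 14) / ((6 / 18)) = 9 / 7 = 1.29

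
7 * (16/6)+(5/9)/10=337/18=18.72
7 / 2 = 3.50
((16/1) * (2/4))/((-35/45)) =-72/7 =-10.29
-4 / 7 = -0.57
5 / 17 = 0.29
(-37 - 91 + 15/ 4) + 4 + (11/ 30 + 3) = -7013/ 60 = -116.88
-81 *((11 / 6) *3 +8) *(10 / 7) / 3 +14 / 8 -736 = -35139 / 28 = -1254.96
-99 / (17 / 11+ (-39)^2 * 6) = -0.01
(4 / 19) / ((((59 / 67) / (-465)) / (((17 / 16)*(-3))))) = 1588905 / 4484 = 354.35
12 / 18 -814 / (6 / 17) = -6917 / 3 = -2305.67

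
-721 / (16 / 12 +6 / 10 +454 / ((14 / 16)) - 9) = -75705 / 53738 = -1.41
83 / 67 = 1.24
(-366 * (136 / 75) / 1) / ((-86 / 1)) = 8296 / 1075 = 7.72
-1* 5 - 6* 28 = -173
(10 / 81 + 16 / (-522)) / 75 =218 / 176175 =0.00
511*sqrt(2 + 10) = 1022*sqrt(3) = 1770.16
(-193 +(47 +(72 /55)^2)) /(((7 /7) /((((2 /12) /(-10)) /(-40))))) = -218233 /3630000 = -0.06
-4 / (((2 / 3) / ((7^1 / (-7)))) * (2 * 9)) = 1 / 3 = 0.33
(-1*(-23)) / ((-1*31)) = -23 / 31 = -0.74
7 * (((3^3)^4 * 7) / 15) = 8680203 / 5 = 1736040.60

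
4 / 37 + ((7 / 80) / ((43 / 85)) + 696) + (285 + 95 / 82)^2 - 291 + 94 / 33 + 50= 116280848751439 / 1412120688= 82344.84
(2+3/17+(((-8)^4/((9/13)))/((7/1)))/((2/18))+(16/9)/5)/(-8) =-40748279/42840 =-951.17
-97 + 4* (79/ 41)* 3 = -3029/ 41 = -73.88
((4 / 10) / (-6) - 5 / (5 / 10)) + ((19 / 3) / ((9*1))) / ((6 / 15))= -2243 / 270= -8.31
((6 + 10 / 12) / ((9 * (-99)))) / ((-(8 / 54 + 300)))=41 / 1604592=0.00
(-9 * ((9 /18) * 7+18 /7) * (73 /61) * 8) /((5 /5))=-223380 /427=-523.14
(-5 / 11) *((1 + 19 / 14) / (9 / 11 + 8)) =-165 / 1358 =-0.12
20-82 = -62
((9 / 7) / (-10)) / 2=-9 / 140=-0.06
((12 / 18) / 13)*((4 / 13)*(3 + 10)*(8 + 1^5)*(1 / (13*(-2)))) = -12 / 169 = -0.07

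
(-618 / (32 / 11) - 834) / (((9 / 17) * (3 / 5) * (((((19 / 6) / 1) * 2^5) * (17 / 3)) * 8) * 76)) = -27905 / 2957312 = -0.01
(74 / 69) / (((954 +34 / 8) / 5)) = 1480 / 264477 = 0.01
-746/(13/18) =-1032.92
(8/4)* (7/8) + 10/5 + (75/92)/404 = 139455/37168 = 3.75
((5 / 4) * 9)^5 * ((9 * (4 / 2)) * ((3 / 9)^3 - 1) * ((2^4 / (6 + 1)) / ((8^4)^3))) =-799621875 / 7696581394432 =-0.00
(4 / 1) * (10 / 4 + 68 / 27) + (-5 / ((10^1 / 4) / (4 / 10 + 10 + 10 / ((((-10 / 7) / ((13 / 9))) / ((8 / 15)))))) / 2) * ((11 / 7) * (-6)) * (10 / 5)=108202 / 945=114.50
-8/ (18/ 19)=-8.44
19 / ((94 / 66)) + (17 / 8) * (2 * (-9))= -4683 / 188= -24.91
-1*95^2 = -9025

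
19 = 19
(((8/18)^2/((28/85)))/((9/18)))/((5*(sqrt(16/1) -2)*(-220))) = -17/31185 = -0.00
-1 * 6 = -6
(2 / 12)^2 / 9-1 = -323 / 324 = -1.00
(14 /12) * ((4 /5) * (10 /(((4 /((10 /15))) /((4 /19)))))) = 56 /171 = 0.33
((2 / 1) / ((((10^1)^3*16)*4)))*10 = 1 / 3200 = 0.00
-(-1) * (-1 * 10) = -10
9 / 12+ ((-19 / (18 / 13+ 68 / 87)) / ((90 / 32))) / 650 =1369309 / 1837500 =0.75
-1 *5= -5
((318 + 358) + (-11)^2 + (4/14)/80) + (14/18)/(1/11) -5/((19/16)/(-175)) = 73850171/47880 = 1542.40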